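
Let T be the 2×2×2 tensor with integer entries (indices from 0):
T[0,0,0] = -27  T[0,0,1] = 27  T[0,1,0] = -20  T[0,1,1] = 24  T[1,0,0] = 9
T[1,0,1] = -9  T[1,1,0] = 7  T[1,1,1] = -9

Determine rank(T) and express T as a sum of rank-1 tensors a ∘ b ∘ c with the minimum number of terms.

rank(T) = 2

Lower bound: in the mode-1 unfolding of T (rows indexed by i, columns by (j,k)) the 2×2 minor on rows i ∈ {0, 1}, columns (j,k) ∈ {(0,0), (1,0)} is det [[-27, -20], [9, 7]] = -9 ≠ 0, so that unfolding has rank ≥ 2 and hence rank(T) ≥ 2 (CP rank is at least every unfolding rank, though it can be larger).
Upper bound: with S_k = T[:,:,k], the two rank-1 terms a₁b₁ᵀ, a₂b₂ᵀ are the rank-1 members of the pencil x·S₀ + y·S₁.
det(x·S₀ + y·S₁) is −9·x² + 36·xy − 27·y² = (-9)·(x − 3·y)(x − y), vanishing at (x:y) = (3:1) and (1:1).
M₁ = 3·S₀ + S₁ = [[-54, -36], [18, 12]] = (-6)·(3, -1)(3, 2)ᵀ and M₂ = S₀ + S₁ = [[0, 4], [0, -2]] = 2·(2, -1)(0, 1)ᵀ, so take a₁ = (3, -1), b₁ = (3, 2), a₂ = (2, -1), b₂ = (0, 1).
Each slice is an integer combination of E₁ = a₁b₁ᵀ and E₂ = a₂b₂ᵀ: S₀ = −3·E₁ − E₂, S₁ = 3·E₁ + 3·E₂; reading off coefficients, c₁ = (-3, 3) and c₂ = (-1, 3).
Hence T = (3, -1) ∘ (3, 2) ∘ (-3, 3) + (2, -1) ∘ (0, 1) ∘ (-1, 3), so rank(T) ≤ 2.
These bounds meet, so rank(T) = 2.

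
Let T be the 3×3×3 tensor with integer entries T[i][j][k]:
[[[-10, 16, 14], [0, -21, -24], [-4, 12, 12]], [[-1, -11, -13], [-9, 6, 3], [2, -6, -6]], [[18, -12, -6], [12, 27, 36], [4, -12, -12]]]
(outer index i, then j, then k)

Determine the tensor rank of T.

Lower bound: the mode-1 unfolding of T (rows indexed by i, columns by (j,k) = (0,0), (0,1), (0,2), (1,0), (1,1), (1,2), (2,0), (2,1), (2,2)) is [[-10, 16, 14, 0, -21, -24, -4, 12, 12], [-1, -11, -13, -9, 6, 3, 2, -6, -6], [18, -12, -6, 12, 27, 36, 4, -12, -12]].
There the 2×2 minor on rows i ∈ {0, 1}, columns (j,k) ∈ {(0,0), (0,1)} is det [[-10, 16], [-1, -11]] = 126 ≠ 0, so this unfolding has rank ≥ 2; CP rank is at least every unfolding rank, so rank(T) ≥ 2. (This is only a lower bound: in general the CP rank may exceed every unfolding rank, so we still need to exhibit 2 rank-1 terms summing to T.)
Upper bound — finding two terms. Write S_k = T[:,:,k] for the frontal slices: S₀ = [[-10, 0, -4], [-1, -9, 2], [18, 12, 4]], S₁ = [[16, -21, 12], [-11, 6, -6], [-12, 27, -12]], S₂ = [[14, -24, 12], [-13, 3, -6], [-6, 36, -12]].
If T = a₁ ⊗ b₁ ⊗ c₁ + a₂ ⊗ b₂ ⊗ c₂ then each S_k = c₁[k]·a₁b₁ᵀ + c₂[k]·a₂b₂ᵀ. S₀ and S₁ are linearly independent, so a₁b₁ᵀ and a₂b₂ᵀ must span the same plane of matrices: they are the rank-1 matrices of the form x·S₀ + y·S₁.
The 2×2 minor of x·S₀ + y·S₁ on rows {0,1}, columns {0,1} is 90·x² − 225·xy − 135·y² = 45·(x − 3·y)(2·x + y), vanishing at (x:y) = (3:1) and (1:-2).
M₁ = 3·S₀ + S₁ = [[-14, -21, 0], [-14, -21, 0], [42, 63, 0]] = (-7)·[1, 1, -3][2, 3, 0]ᵀ and M₂ = S₀ − 2·S₁ = [[-42, 42, -28], [21, -21, 14], [42, -42, 28]] = (-7)·[2, -1, -2][3, -3, 2]ᵀ, so take a₁ = [1, 1, -3], b₁ = [2, 3, 0], a₂ = [2, -1, -2], b₂ = [3, -3, 2].
Each slice is an integer combination of E₁ = a₁b₁ᵀ and E₂ = a₂b₂ᵀ: S₀ = −2·E₁ − E₂, S₁ = −E₁ + 3·E₂, S₂ = −2·E₁ + 3·E₂; reading off coefficients, c₁ = [-2, -1, -2] and c₂ = [-1, 3, 3].
Hence T = [1, 1, -3] ⊗ [2, 3, 0] ⊗ [-2, -1, -2] + [2, -1, -2] ⊗ [3, -3, 2] ⊗ [-1, 3, 3], so rank(T) ≤ 2.
These bounds meet, so rank(T) = 2.

2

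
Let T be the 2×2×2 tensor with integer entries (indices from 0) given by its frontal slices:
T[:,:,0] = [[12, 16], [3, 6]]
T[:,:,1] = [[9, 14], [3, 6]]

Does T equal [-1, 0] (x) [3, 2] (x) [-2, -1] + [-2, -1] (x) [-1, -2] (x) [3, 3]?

Yes

Reconstruct entrywise from the claimed factors. For example, T[0,1,1] = 14 and Σₗ aₗ[0]bₗ[1]cₗ[1] = (-1)·(2)·(-1) + (-2)·(-2)·(3) = 14; checking all 8 entries, every one matches. The claim holds.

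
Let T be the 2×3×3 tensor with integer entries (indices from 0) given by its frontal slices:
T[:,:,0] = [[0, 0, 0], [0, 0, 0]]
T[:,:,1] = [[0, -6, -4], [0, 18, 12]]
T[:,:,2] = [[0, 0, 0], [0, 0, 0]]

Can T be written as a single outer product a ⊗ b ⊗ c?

The mode-1 fibre T[:,1,1] = [-6, 18] gives a = [1, -3] (primitive direction); the mode-2 fibre T[0,:,1] = [0, -6, -4] gives b = [0, 3, 2]; then c[k] = T[0,1,k] / (a[0]·b[1]) = [0, -6, 0] / 3 = [0, -2, 0].
Expanding [1, -3] ⊗ [0, 3, 2] ⊗ [0, -2, 0] reproduces all 18 entries of T, so T = [1, -3] ⊗ [0, 3, 2] ⊗ [0, -2, 0] and rank(T) ≤ 1.
Equivalently every frontal slice T[:,:,k] is c[k] times the rank-1 matrix [1, -3] ⊗ [0, 3, 2]. So T has rank 1 (it is nonzero).

Yes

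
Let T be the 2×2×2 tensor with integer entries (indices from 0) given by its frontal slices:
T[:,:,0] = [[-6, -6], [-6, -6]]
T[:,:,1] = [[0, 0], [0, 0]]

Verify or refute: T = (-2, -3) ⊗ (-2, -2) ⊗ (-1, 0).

Reconstruct entry (0,0,0) from the claimed factors: Σₗ aₗ[0]bₗ[0]cₗ[0] = (-2)·(-2)·(-1) = -4, but T[0,0,0] = -6. The claim is false.

No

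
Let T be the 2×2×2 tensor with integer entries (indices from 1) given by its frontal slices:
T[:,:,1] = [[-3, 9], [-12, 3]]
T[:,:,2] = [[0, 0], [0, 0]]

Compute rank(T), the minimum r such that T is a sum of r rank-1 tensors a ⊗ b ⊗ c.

Lower bound: in the mode-2 unfolding of T (rows indexed by j, columns by (i,k)) the 2×2 minor on rows j ∈ {1, 2}, columns (i,k) ∈ {(1,1), (2,1)} is det [[-3, -12], [9, 3]] = 99 ≠ 0, so that unfolding has rank ≥ 2 and hence rank(T) ≥ 2 (CP rank is at least every unfolding rank, though it can be larger).
Upper bound: T[:,:,k] = c[k]·M for every slice, with c = [1, 0] and M = [[-3, 9], [-12, 3]] (rows i, columns j).
Splitting M by its rows (i = 1, 2), M = [1, 0][-3, 9]ᵀ + [0, 1][-12, 3]ᵀ.
Hence T = [1, 0] ⊗ [-3, 9] ⊗ [1, 0] + [0, 1] ⊗ [-12, 3] ⊗ [1, 0], so rank(T) ≤ 2.
These bounds meet, so rank(T) = 2.

2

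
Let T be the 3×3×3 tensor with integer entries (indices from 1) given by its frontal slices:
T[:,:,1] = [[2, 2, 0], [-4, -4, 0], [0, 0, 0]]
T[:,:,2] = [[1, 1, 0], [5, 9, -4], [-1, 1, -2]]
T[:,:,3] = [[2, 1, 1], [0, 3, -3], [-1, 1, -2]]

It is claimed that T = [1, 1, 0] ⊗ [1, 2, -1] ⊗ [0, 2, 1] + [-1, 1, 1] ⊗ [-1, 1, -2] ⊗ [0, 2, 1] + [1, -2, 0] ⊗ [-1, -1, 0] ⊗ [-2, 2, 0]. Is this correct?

Reconstruct entry (1,1,2) from the claimed factors: Σₗ aₗ[1]bₗ[1]cₗ[2] = (1)·(1)·(2) + (-1)·(-1)·(2) + (1)·(-1)·(2) = 2, but T[1,1,2] = 1. The claim is false.

No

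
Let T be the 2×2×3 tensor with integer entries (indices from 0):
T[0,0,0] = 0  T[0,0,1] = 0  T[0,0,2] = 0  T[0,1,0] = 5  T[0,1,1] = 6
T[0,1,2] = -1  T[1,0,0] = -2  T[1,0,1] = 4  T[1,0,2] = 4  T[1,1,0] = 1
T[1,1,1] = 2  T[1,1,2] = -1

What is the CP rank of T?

3

Lower bound: the mode-3 unfolding of T (rows indexed by k, columns by (i,j) = (0,0), (0,1), (1,0), (1,1)) is [[0, 5, -2, 1], [0, 6, 4, 2], [0, -1, 4, -1]].
There the 3×3 minor on rows k ∈ {0, 1, 2}, columns (i,j) ∈ {(0,1), (1,0), (1,1)} is det [[5, -2, 1], [6, 4, 2], [-1, 4, -1]] = -40 ≠ 0, so this unfolding has rank ≥ 3; CP rank is at least every unfolding rank, so rank(T) ≥ 3. (Flattening ranks never certify an upper bound on CP rank; for that we must actually write T with 3 rank-1 terms.)
Upper bound: T is a sum of 3 rank-1 terms, T = [0, 1] ⊗ [1, 0] ⊗ [-2, 4, 4] + [1, 0] ⊗ [0, 1] ⊗ [4, 4, 0] + [1, 1] ⊗ [0, 1] ⊗ [1, 2, -1] (one valid choice — decompositions are not unique — normalised so each a, b is primitive with positive first nonzero entry; check it by expanding all entries), so rank(T) ≤ 3.
These bounds meet, so rank(T) = 3.
Check entry T[1,1,0] = 1: (1)·(0)·(-2) + (0)·(1)·(4) + (1)·(1)·(1) = 1.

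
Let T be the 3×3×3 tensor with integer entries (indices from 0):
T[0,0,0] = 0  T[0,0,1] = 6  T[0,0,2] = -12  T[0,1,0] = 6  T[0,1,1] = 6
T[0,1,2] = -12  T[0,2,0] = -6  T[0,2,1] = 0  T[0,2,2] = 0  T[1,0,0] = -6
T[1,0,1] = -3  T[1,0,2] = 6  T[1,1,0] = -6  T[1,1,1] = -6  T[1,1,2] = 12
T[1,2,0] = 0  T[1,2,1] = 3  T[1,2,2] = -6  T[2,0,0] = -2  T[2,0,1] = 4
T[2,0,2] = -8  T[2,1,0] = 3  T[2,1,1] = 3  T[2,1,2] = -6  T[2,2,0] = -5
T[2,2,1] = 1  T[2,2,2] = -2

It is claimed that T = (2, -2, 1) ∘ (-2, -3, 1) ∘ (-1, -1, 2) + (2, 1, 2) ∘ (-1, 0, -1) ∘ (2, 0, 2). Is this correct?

No

Reconstruct entry (0,0,1) from the claimed factors: Σₗ aₗ[0]bₗ[0]cₗ[1] = (2)·(-2)·(-1) + (2)·(-1)·(0) = 4, but T[0,0,1] = 6. The claim is false.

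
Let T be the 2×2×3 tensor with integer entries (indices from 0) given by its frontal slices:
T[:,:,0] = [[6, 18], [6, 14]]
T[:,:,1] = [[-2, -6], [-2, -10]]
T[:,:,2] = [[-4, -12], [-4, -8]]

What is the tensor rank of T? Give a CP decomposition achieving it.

rank(T) = 2

Lower bound: the mode-3 unfolding of T (rows indexed by k, columns by (i,j) = (0,0), (0,1), (1,0), (1,1)) is [[6, 18, 6, 14], [-2, -6, -2, -10], [-4, -12, -4, -8]].
There the 2×2 minor on rows k ∈ {0, 1}, columns (i,j) ∈ {(0,0), (1,1)} is det [[6, 14], [-2, -10]] = -32 ≠ 0, so this unfolding has rank ≥ 2; CP rank is at least every unfolding rank, so rank(T) ≥ 2. (Flattening ranks never certify an upper bound on CP rank; for that we must actually write T with 2 rank-1 terms.)
Upper bound — finding two terms. Write S_k = T[:,:,k] for the frontal slices: S₀ = [[6, 18], [6, 14]], S₁ = [[-2, -6], [-2, -10]], S₂ = [[-4, -12], [-4, -8]].
If T = a₁ ⊗ b₁ ⊗ c₁ + a₂ ⊗ b₂ ⊗ c₂ then each S_k = c₁[k]·a₁b₁ᵀ + c₂[k]·a₂b₂ᵀ. S₀ and S₁ are linearly independent, so a₁b₁ᵀ and a₂b₂ᵀ must span the same plane of matrices: they are the rank-1 matrices of the form x·S₀ + y·S₁.
det(x·S₀ + y·S₁) is −24·x² − 16·xy + 8·y² = (-8)·(3·x − y)(x + y), vanishing at (x:y) = (1:3) and (1:-1).
M₁ = S₀ + 3·S₁ = [[0, 0], [0, -16]] = (-16)·[0, 1][0, 1]ᵀ and M₂ = S₀ − S₁ = [[8, 24], [8, 24]] = 8·[1, 1][1, 3]ᵀ, so take a₁ = [0, 1], b₁ = [0, 1], a₂ = [1, 1], b₂ = [1, 3].
Each slice is an integer combination of E₁ = a₁b₁ᵀ and E₂ = a₂b₂ᵀ: S₀ = −4·E₁ + 6·E₂, S₁ = −4·E₁ − 2·E₂, S₂ = 4·E₁ − 4·E₂; reading off coefficients, c₁ = [-4, -4, 4] and c₂ = [6, -2, -4].
Hence T = [0, 1] ⊗ [0, 1] ⊗ [-4, -4, 4] + [1, 1] ⊗ [1, 3] ⊗ [6, -2, -4], so rank(T) ≤ 2.
These bounds meet, so rank(T) = 2.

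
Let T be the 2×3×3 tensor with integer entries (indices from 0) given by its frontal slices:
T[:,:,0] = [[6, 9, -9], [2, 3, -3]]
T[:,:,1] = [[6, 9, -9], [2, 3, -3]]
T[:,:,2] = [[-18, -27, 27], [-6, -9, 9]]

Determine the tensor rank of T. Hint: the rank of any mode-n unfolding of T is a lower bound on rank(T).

1

Lower bound: T ≠ 0 (e.g. T[0,0,0] = 6), so rank(T) ≥ 1.
Upper bound: if T = a ⊗ b ⊗ c then every fibre of T is a multiple of the corresponding factor, so read the factors off the fibres through the nonzero entry T[0,0,0] = 6.
The mode-1 fibre T[:,0,0] = [6, 2] gives a = [3, 1] (primitive direction); the mode-2 fibre T[0,:,0] = [6, 9, -9] gives b = [2, 3, -3]; then c[k] = T[0,0,k] / (a[0]·b[0]) = [6, 6, -18] / 6 = [1, 1, -3].
Expanding [3, 1] ⊗ [2, 3, -3] ⊗ [1, 1, -3] reproduces all 18 entries of T, so T = [3, 1] ⊗ [2, 3, -3] ⊗ [1, 1, -3] and rank(T) ≤ 1.
These bounds meet, so rank(T) = 1.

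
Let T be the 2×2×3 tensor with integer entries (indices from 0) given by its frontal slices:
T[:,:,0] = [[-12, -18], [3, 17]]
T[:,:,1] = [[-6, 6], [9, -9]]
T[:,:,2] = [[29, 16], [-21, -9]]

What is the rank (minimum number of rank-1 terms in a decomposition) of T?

2

Lower bound: the mode-2 unfolding of T (rows indexed by j, columns by (i,k) = (0,0), (0,1), (0,2), (1,0), (1,1), (1,2)) is [[-12, -6, 29, 3, 9, -21], [-18, 6, 16, 17, -9, -9]].
There the 2×2 minor on rows j ∈ {0, 1}, columns (i,k) ∈ {(0,0), (0,1)} is det [[-12, -6], [-18, 6]] = -180 ≠ 0, so this unfolding has rank ≥ 2; CP rank is at least every unfolding rank, so rank(T) ≥ 2. (Unfolding ranks only ever bound the CP rank from below — rank(T) can be strictly larger than all of them — so the matching upper bound has to come from an explicit 2-term decomposition.)
Upper bound — finding two terms. Write S_k = T[:,:,k] for the frontal slices: S₀ = [[-12, -18], [3, 17]], S₁ = [[-6, 6], [9, -9]], S₂ = [[29, 16], [-21, -9]].
If T = a₁ ∘ b₁ ∘ c₁ + a₂ ∘ b₂ ∘ c₂ then each S_k = c₁[k]·a₁b₁ᵀ + c₂[k]·a₂b₂ᵀ. S₀ and S₁ are linearly independent, so a₁b₁ᵀ and a₂b₂ᵀ must span the same plane of matrices: they are the rank-1 matrices of the form x·S₀ + y·S₁.
det(x·S₀ + y·S₁) is −150·x² + 150·xy = (-150)·(x − y)(x), vanishing at (x:y) = (1:1) and (0:1).
M₁ = S₀ + S₁ = [[-18, -12], [12, 8]] = (-2)·(3, -2)(3, 2)ᵀ and M₂ = S₁ = [[-6, 6], [9, -9]] = (-3)·(2, -3)(1, -1)ᵀ, so take a₁ = (3, -2), b₁ = (3, 2), a₂ = (2, -3), b₂ = (1, -1).
Each slice is an integer combination of E₁ = a₁b₁ᵀ and E₂ = a₂b₂ᵀ: S₀ = −2·E₁ + 3·E₂, S₁ = −3·E₂, S₂ = 3·E₁ + E₂; reading off coefficients, c₁ = (-2, 0, 3) and c₂ = (3, -3, 1).
Hence T = (3, -2) ∘ (3, 2) ∘ (-2, 0, 3) + (2, -3) ∘ (1, -1) ∘ (3, -3, 1), so rank(T) ≤ 2.
These bounds meet, so rank(T) = 2.
Check entry T[1,1,2] = -9: (-2)·(2)·(3) + (-3)·(-1)·(1) = -9.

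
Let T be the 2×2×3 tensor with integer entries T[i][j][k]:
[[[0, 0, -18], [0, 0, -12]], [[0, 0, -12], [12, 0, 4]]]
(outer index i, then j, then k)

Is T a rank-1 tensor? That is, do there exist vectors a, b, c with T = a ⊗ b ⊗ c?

No

The mode-2 unfolding of T (rows indexed by j, columns by (i,k) = (0,0), (0,1), (0,2), (1,0), (1,1), (1,2)) is [[0, 0, -18, 0, 0, -12], [0, 0, -12, 12, 0, 4]].
There the 2×2 minor on rows j ∈ {0, 1}, columns (i,k) ∈ {(0,2), (1,0)} is det [[-18, 0], [-12, 12]] = -216 ≠ 0, so this unfolding has rank ≥ 2; CP rank is at least every unfolding rank, so rank(T) ≥ 2.
In particular rank(T) ≥ 2 > 1, so T is not rank-1.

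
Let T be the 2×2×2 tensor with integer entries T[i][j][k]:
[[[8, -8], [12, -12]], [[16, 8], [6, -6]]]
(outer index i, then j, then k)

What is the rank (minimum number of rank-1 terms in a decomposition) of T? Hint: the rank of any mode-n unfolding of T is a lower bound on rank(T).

Lower bound: the mode-2 unfolding of T (rows indexed by j, columns by (i,k) = (0,0), (0,1), (1,0), (1,1)) is [[8, -8, 16, 8], [12, -12, 6, -6]].
There the 2×2 minor on rows j ∈ {0, 1}, columns (i,k) ∈ {(0,0), (1,0)} is det [[8, 16], [12, 6]] = -144 ≠ 0, so this unfolding has rank ≥ 2; CP rank is at least every unfolding rank, so rank(T) ≥ 2. (Flattening ranks never certify an upper bound on CP rank; for that we must actually write T with 2 rank-1 terms.)
Upper bound — finding two terms. Write S_k = T[:,:,k] for the frontal slices: S₀ = [[8, 12], [16, 6]], S₁ = [[-8, -12], [8, -6]].
If T = a₁ ⊗ b₁ ⊗ c₁ + a₂ ⊗ b₂ ⊗ c₂ then each S_k = c₁[k]·a₁b₁ᵀ + c₂[k]·a₂b₂ᵀ. S₀ and S₁ are linearly independent, so a₁b₁ᵀ and a₂b₂ᵀ must span the same plane of matrices: they are the rank-1 matrices of the form x·S₀ + y·S₁.
det(x·S₀ + y·S₁) is −144·x² + 144·y² = (-144)·(x − y)(x + y), vanishing at (x:y) = (1:1) and (1:-1).
M₁ = S₀ + S₁ = [[0, 0], [24, 0]] = 24·[0, 1][1, 0]ᵀ and M₂ = S₀ − S₁ = [[16, 24], [8, 12]] = 4·[2, 1][2, 3]ᵀ, so take a₁ = [0, 1], b₁ = [1, 0], a₂ = [2, 1], b₂ = [2, 3].
Each slice is an integer combination of E₁ = a₁b₁ᵀ and E₂ = a₂b₂ᵀ: S₀ = 12·E₁ + 2·E₂, S₁ = 12·E₁ − 2·E₂; reading off coefficients, c₁ = [12, 12] and c₂ = [2, -2].
Hence T = [0, 1] ⊗ [1, 0] ⊗ [12, 12] + [2, 1] ⊗ [2, 3] ⊗ [2, -2], so rank(T) ≤ 2.
These bounds meet, so rank(T) = 2.

2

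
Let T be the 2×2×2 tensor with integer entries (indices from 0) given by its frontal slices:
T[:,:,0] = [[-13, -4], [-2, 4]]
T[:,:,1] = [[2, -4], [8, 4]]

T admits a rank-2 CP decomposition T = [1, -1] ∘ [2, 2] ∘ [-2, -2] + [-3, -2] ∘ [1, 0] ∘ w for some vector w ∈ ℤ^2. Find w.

Subtract the known terms from T to get the rank-1 residual R = [-3, -2] ∘ [1, 0] ∘ w, so R[i,j,k] = a[i]·b[j]·w[k]. Pick indices with nonzero a[0]·b[0] = (-3)·(1) = -3. Only the fibre through (0,0,·) is needed: R[0,0,:] = T[0,0,:] − Σₗ aₗ[0]bₗ[0]cₗ = [-13, 2] − (1)·(2)·[-2, -2] = [-9, 6]. Then w[k] = R[0,0,k] / -3 for each k, giving w = [-9, 6] / -3 = [3, -2].

w = [3, -2]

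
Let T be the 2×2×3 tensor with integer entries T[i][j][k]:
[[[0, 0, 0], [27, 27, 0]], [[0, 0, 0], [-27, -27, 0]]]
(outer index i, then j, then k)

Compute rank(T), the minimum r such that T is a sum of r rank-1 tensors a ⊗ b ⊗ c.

1

Lower bound: T ≠ 0 (e.g. T[0,1,0] = 27), so rank(T) ≥ 1.
Upper bound: if T = a ⊗ b ⊗ c then every fibre of T is a multiple of the corresponding factor, so read the factors off the fibres through the nonzero entry T[0,1,0] = 27.
The mode-1 fibre T[:,1,0] = [27, -27] gives a = [1, -1] (primitive direction); the mode-2 fibre T[0,:,0] = [0, 27] gives b = [0, 1]; then c[k] = T[0,1,k] / (a[0]·b[1]) = [27, 27, 0] / 1 = [27, 27, 0].
Expanding [1, -1] ⊗ [0, 1] ⊗ [27, 27, 0] reproduces all 12 entries of T, so T = [1, -1] ⊗ [0, 1] ⊗ [27, 27, 0] and rank(T) ≤ 1.
These bounds meet, so rank(T) = 1.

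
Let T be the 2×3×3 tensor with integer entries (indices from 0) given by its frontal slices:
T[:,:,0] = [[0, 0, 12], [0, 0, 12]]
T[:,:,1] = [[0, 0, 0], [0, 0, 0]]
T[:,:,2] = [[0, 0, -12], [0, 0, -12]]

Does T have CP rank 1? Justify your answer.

Yes

The mode-1 fibre T[:,2,0] = [12, 12] gives a = [1, 1] (primitive direction); the mode-2 fibre T[0,:,0] = [0, 0, 12] gives b = [0, 0, 1]; then c[k] = T[0,2,k] / (a[0]·b[2]) = [12, 0, -12] / 1 = [12, 0, -12].
Expanding [1, 1] ∘ [0, 0, 1] ∘ [12, 0, -12] reproduces all 18 entries of T, so T = [1, 1] ∘ [0, 0, 1] ∘ [12, 0, -12] and rank(T) ≤ 1.
Equivalently every frontal slice T[:,:,k] is c[k] times the rank-1 matrix [1, 1] ∘ [0, 0, 1]. So T has rank 1 (it is nonzero).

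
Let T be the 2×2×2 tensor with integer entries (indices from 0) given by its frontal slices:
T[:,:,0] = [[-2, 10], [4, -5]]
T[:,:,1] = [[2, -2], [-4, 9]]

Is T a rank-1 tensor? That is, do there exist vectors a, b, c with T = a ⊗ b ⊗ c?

The mode-3 unfolding of T (rows indexed by k, columns by (i,j) = (0,0), (0,1), (1,0), (1,1)) is [[-2, 10, 4, -5], [2, -2, -4, 9]].
There the 2×2 minor on rows k ∈ {0, 1}, columns (i,j) ∈ {(0,0), (0,1)} is det [[-2, 10], [2, -2]] = -16 ≠ 0, so this unfolding has rank ≥ 2; CP rank is at least every unfolding rank, so rank(T) ≥ 2.
In particular rank(T) ≥ 2 > 1, so T is not rank-1.

No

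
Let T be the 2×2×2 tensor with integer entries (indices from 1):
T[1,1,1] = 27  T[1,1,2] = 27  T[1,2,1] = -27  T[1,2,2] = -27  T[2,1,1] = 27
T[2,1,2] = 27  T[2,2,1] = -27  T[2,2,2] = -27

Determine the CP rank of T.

1

Lower bound: T ≠ 0 (e.g. T[1,1,1] = 27), so rank(T) ≥ 1.
Upper bound: if T = a ⊗ b ⊗ c then every fibre of T is a multiple of the corresponding factor, so read the factors off the fibres through the nonzero entry T[1,1,1] = 27.
The mode-1 fibre T[:,1,1] = [27, 27] gives a = [1, 1] (primitive direction); the mode-2 fibre T[1,:,1] = [27, -27] gives b = [1, -1]; then c[k] = T[1,1,k] / (a[1]·b[1]) = [27, 27] / 1 = [27, 27].
Expanding [1, 1] ⊗ [1, -1] ⊗ [27, 27] reproduces all 8 entries of T, so T = [1, 1] ⊗ [1, -1] ⊗ [27, 27] and rank(T) ≤ 1.
These bounds meet, so rank(T) = 1.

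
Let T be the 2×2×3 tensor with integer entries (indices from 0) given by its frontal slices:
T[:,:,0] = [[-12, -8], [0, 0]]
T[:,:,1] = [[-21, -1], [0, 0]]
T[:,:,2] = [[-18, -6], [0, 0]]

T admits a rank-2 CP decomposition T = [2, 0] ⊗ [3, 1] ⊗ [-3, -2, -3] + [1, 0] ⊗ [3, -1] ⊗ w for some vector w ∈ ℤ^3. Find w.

w = [2, -3, 0]

Subtract the known terms from T to get the rank-1 residual R = [1, 0] ⊗ [3, -1] ⊗ w, so R[i,j,k] = a[i]·b[j]·w[k]. Pick indices with nonzero a[0]·b[0] = (1)·(3) = 3. Only the fibre through (0,0,·) is needed: R[0,0,:] = T[0,0,:] − Σₗ aₗ[0]bₗ[0]cₗ = [-12, -21, -18] − (2)·(3)·[-3, -2, -3] = [6, -9, 0]. Then w[k] = R[0,0,k] / 3 for each k, giving w = [6, -9, 0] / 3 = [2, -3, 0].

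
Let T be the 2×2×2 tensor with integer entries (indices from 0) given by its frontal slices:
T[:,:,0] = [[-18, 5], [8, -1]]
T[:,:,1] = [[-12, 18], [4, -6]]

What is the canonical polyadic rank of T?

2

Lower bound: the mode-3 unfolding of T (rows indexed by k, columns by (i,j) = (0,0), (0,1), (1,0), (1,1)) is [[-18, 5, 8, -1], [-12, 18, 4, -6]].
There the 2×2 minor on rows k ∈ {0, 1}, columns (i,j) ∈ {(0,0), (0,1)} is det [[-18, 5], [-12, 18]] = -264 ≠ 0, so this unfolding has rank ≥ 2; CP rank is at least every unfolding rank, so rank(T) ≥ 2. (Unfolding ranks only ever bound the CP rank from below — rank(T) can be strictly larger than all of them — so the matching upper bound has to come from an explicit 2-term decomposition.)
Upper bound — finding two terms. Write S_k = T[:,:,k] for the frontal slices: S₀ = [[-18, 5], [8, -1]], S₁ = [[-12, 18], [4, -6]].
If T = a₁ (x) b₁ (x) c₁ + a₂ (x) b₂ (x) c₂ then each S_k = c₁[k]·a₁b₁ᵀ + c₂[k]·a₂b₂ᵀ. S₀ and S₁ are linearly independent, so a₁b₁ᵀ and a₂b₂ᵀ must span the same plane of matrices: they are the rank-1 matrices of the form x·S₀ + y·S₁.
det(x·S₀ + y·S₁) is −22·x² − 44·xy = (-22)·(x + 2·y)(x), vanishing at (x:y) = (2:-1) and (0:1).
M₁ = 2·S₀ − S₁ = [[-24, -8], [12, 4]] = (-4)·[2, -1][3, 1]ᵀ and M₂ = S₁ = [[-12, 18], [4, -6]] = (-2)·[3, -1][2, -3]ᵀ, so take a₁ = [2, -1], b₁ = [3, 1], a₂ = [3, -1], b₂ = [2, -3].
Each slice is an integer combination of E₁ = a₁b₁ᵀ and E₂ = a₂b₂ᵀ: S₀ = −2·E₁ − E₂, S₁ = −2·E₂; reading off coefficients, c₁ = [-2, 0] and c₂ = [-1, -2].
Hence T = [2, -1] (x) [3, 1] (x) [-2, 0] + [3, -1] (x) [2, -3] (x) [-1, -2], so rank(T) ≤ 2.
These bounds meet, so rank(T) = 2.
Check entry T[1,0,0] = 8: (-1)·(3)·(-2) + (-1)·(2)·(-1) = 8.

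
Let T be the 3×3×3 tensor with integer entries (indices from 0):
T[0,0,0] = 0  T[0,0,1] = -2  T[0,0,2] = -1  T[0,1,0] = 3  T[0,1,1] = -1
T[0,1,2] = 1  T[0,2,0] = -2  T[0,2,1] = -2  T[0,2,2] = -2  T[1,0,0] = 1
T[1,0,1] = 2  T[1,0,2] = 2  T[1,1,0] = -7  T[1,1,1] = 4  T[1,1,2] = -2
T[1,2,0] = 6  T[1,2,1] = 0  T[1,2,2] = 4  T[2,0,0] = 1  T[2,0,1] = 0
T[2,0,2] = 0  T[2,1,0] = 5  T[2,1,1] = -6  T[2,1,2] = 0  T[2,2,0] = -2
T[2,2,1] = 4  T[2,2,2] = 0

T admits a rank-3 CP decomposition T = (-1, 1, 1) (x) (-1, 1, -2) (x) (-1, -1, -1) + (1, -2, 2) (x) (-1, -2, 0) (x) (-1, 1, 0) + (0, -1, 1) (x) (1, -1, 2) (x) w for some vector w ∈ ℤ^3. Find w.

Subtract the known terms from T to get the rank-1 residual R = (0, -1, 1) (x) (1, -1, 2) (x) w, so R[i,j,k] = a[i]·b[j]·w[k]. Pick indices with nonzero a[1]·b[0] = (-1)·(1) = -1. Only the fibre through (1,0,·) is needed: R[1,0,:] = T[1,0,:] − Σₗ aₗ[1]bₗ[0]cₗ = [1, 2, 2] − (1)·(-1)·(-1, -1, -1) − (-2)·(-1)·(-1, 1, 0) = [2, -1, 1]. Then w[k] = R[1,0,k] / -1 for each k, giving w = [2, -1, 1] / -1 = (-2, 1, -1).

w = (-2, 1, -1)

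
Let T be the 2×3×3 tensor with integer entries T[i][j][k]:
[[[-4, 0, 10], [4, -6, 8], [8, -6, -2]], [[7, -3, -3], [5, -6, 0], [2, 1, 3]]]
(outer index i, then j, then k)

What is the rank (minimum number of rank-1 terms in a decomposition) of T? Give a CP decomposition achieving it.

rank(T) = 3

Lower bound: the mode-3 unfolding of T (rows indexed by k, columns by (i,j) = (0,0), (0,1), (0,2), (1,0), (1,1), (1,2)) is [[-4, 4, 8, 7, 5, 2], [0, -6, -6, -3, -6, 1], [10, 8, -2, -3, 0, 3]].
There the 3×3 minor on rows k ∈ {0, 1, 2}, columns (i,j) ∈ {(0,0), (0,1), (1,0)} is det [[-4, 4, 7], [0, -6, -3], [10, 8, -3]] = 132 ≠ 0, so this unfolding has rank ≥ 3; CP rank is at least every unfolding rank, so rank(T) ≥ 3. (This is only a lower bound: in general the CP rank may exceed every unfolding rank, so we still need to exhibit 3 rank-1 terms summing to T.)
Upper bound: T is a sum of 3 rank-1 terms, T = [0, 1] ∘ [1, -1, 2] ∘ [1, 1, 0] + [2, -1] ∘ [2, 1, -1] ∘ [-2, 1, 2] + [2, 1] ∘ [1, 2, 1] ∘ [2, -2, 1] (one valid choice — decompositions are not unique — normalised so each a, b is primitive with positive first nonzero entry; check it by expanding all entries), so rank(T) ≤ 3.
These bounds meet, so rank(T) = 3.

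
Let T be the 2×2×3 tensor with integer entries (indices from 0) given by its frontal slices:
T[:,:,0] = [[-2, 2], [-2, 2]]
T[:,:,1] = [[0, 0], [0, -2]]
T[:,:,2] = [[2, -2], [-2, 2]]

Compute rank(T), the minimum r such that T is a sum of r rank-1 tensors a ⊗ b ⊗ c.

Lower bound: the mode-3 unfolding of T (rows indexed by k, columns by (i,j) = (0,0), (0,1), (1,0), (1,1)) is [[-2, 2, -2, 2], [0, 0, 0, -2], [2, -2, -2, 2]].
There the 3×3 minor on rows k ∈ {0, 1, 2}, columns (i,j) ∈ {(0,0), (1,0), (1,1)} is det [[-2, -2, 2], [0, 0, -2], [2, -2, 2]] = 16 ≠ 0, so this unfolding has rank ≥ 3; CP rank is at least every unfolding rank, so rank(T) ≥ 3. (This is only a lower bound: in general the CP rank may exceed every unfolding rank, so we still need to exhibit 3 rank-1 terms summing to T.)
Upper bound: T is a sum of 3 rank-1 terms, T = [0, 1] ⊗ [0, 1] ⊗ [0, -2, 0] + [1, -1] ⊗ [1, -1] ⊗ [0, 0, 2] + [1, 1] ⊗ [1, -1] ⊗ [-2, 0, 0] (written with every a and b primitive with positive leading entry and the scale carried by c; CP decompositions are not unique, and this one is verified by expanding entrywise), so rank(T) ≤ 3.
These bounds meet, so rank(T) = 3.

3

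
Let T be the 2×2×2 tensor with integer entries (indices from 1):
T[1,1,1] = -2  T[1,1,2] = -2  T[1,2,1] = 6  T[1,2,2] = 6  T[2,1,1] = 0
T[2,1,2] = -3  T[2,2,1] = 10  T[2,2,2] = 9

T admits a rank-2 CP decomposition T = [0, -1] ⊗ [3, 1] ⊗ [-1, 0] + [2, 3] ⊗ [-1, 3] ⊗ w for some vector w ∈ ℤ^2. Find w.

Subtract the known terms from T to get the rank-1 residual R = [2, 3] ⊗ [-1, 3] ⊗ w, so R[i,j,k] = a[i]·b[j]·w[k]. Pick indices with nonzero a[1]·b[1] = (2)·(-1) = -2. Only the fibre through (1,1,·) is needed: R[1,1,:] = T[1,1,:] − Σₗ aₗ[1]bₗ[1]cₗ = [-2, -2] − (0)·(3)·[-1, 0] = [-2, -2]. Then w[k] = R[1,1,k] / -2 for each k, giving w = [-2, -2] / -2 = [1, 1].

w = [1, 1]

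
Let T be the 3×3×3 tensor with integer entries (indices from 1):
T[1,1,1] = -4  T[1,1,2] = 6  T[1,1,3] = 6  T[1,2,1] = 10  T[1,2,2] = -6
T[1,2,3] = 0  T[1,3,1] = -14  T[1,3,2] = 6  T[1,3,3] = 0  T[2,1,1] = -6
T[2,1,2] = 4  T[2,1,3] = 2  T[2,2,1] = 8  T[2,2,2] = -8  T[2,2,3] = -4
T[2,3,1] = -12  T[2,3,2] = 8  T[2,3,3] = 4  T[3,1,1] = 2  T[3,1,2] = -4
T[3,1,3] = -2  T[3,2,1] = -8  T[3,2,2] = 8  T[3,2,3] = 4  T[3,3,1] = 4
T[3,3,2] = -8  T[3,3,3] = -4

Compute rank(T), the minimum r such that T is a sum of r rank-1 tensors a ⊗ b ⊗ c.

Lower bound: the mode-2 unfolding of T (rows indexed by j, columns by (i,k) = (1,1), (1,2), (1,3), (2,1), (2,2), (2,3), (3,1), (3,2), (3,3)) is [[-4, 6, 6, -6, 4, 2, 2, -4, -2], [10, -6, 0, 8, -8, -4, -8, 8, 4], [-14, 6, 0, -12, 8, 4, 4, -8, -4]].
There the 3×3 minor on rows j ∈ {1, 2, 3}, columns (i,k) ∈ {(1,1), (1,2), (1,3)} is det [[-4, 6, 6], [10, -6, 0], [-14, 6, 0]] = -144 ≠ 0, so this unfolding has rank ≥ 3; CP rank is at least every unfolding rank, so rank(T) ≥ 3. (Unfolding ranks only ever bound the CP rank from below — rank(T) can be strictly larger than all of them — so the matching upper bound has to come from an explicit 3-term decomposition.)
Upper bound: T is a sum of 3 rank-1 terms, T = [1, 0, 0] ⊗ [1, 1, -1] ⊗ [2, 2, 4] + [1, 1, -1] ⊗ [1, -2, 2] ⊗ [-4, 4, 2] + [1, 1, 1] ⊗ [1, 0, 2] ⊗ [-2, 0, 0] (one valid choice — decompositions are not unique — normalised so each a, b is primitive with positive first nonzero entry; check it by expanding all entries), so rank(T) ≤ 3.
These bounds meet, so rank(T) = 3.

3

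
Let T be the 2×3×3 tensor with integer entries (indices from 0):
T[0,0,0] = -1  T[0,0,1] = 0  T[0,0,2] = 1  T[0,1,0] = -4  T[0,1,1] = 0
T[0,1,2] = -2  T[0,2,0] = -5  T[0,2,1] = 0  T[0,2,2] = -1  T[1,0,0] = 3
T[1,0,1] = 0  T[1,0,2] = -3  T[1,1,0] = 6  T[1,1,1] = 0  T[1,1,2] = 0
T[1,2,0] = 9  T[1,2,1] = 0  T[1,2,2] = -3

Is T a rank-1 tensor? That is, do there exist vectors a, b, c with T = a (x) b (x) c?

No

The mode-3 unfolding of T (rows indexed by k, columns by (i,j) = (0,0), (0,1), (0,2), (1,0), (1,1), (1,2)) is [[-1, -4, -5, 3, 6, 9], [0, 0, 0, 0, 0, 0], [1, -2, -1, -3, 0, -3]].
There the 2×2 minor on rows k ∈ {0, 2}, columns (i,j) ∈ {(0,0), (0,1)} is det [[-1, -4], [1, -2]] = 6 ≠ 0, so this unfolding has rank ≥ 2; CP rank is at least every unfolding rank, so rank(T) ≥ 2.
In particular rank(T) ≥ 2 > 1, so T is not rank-1.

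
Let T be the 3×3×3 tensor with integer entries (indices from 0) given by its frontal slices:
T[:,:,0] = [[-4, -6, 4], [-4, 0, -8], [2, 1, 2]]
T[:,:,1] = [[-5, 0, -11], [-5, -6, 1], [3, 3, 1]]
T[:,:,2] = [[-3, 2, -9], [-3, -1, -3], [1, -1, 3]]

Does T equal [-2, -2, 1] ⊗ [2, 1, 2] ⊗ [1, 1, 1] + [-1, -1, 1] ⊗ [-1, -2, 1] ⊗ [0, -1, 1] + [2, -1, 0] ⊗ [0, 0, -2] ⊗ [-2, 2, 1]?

No

Reconstruct entry (0,1,0) from the claimed factors: Σₗ aₗ[0]bₗ[1]cₗ[0] = (-2)·(1)·(1) + (-1)·(-2)·(0) + (2)·(0)·(-2) = -2, but T[0,1,0] = -6. The claim is false.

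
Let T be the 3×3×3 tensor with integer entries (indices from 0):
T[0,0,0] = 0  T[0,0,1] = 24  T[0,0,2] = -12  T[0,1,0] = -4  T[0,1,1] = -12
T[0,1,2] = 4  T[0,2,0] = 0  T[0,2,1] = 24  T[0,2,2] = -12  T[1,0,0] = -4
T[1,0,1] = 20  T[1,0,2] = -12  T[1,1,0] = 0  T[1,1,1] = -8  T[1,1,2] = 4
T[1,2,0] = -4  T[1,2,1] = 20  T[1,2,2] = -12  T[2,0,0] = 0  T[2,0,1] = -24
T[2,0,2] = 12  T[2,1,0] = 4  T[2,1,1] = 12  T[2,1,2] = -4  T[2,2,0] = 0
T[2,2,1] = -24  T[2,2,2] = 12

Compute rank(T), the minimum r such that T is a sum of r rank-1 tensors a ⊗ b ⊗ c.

2

Lower bound: the mode-3 unfolding of T (rows indexed by k, columns by (i,j) = (0,0), (0,1), (0,2), (1,0), (1,1), (1,2), (2,0), (2,1), (2,2)) is [[0, -4, 0, -4, 0, -4, 0, 4, 0], [24, -12, 24, 20, -8, 20, -24, 12, -24], [-12, 4, -12, -12, 4, -12, 12, -4, 12]].
There the 2×2 minor on rows k ∈ {0, 1}, columns (i,j) ∈ {(0,0), (0,1)} is det [[0, -4], [24, -12]] = 96 ≠ 0, so this unfolding has rank ≥ 2; CP rank is at least every unfolding rank, so rank(T) ≥ 2. (Flattening ranks never certify an upper bound on CP rank; for that we must actually write T with 2 rank-1 terms.)
Upper bound — finding two terms. Write S_k = T[:,:,k] for the frontal slices: S₀ = [[0, -4, 0], [-4, 0, -4], [0, 4, 0]], S₁ = [[24, -12, 24], [20, -8, 20], [-24, 12, -24]], S₂ = [[-12, 4, -12], [-12, 4, -12], [12, -4, 12]].
If T = a₁ ⊗ b₁ ⊗ c₁ + a₂ ⊗ b₂ ⊗ c₂ then each S_k = c₁[k]·a₁b₁ᵀ + c₂[k]·a₂b₂ᵀ. S₀ and S₁ are linearly independent, so a₁b₁ᵀ and a₂b₂ᵀ must span the same plane of matrices: they are the rank-1 matrices of the form x·S₀ + y·S₁.
The 2×2 minor of x·S₀ + y·S₁ on rows {0,1}, columns {0,1} is −16·x² + 32·xy + 48·y² = (-16)·(x − 3·y)(x + y), vanishing at (x:y) = (3:1) and (1:-1).
M₁ = 3·S₀ + S₁ = [[24, -24, 24], [8, -8, 8], [-24, 24, -24]] = 8·[3, 1, -3][1, -1, 1]ᵀ and M₂ = S₀ − S₁ = [[-24, 8, -24], [-24, 8, -24], [24, -8, 24]] = (-8)·[1, 1, -1][3, -1, 3]ᵀ, so take a₁ = [3, 1, -3], b₁ = [1, -1, 1], a₂ = [1, 1, -1], b₂ = [3, -1, 3].
Each slice is an integer combination of E₁ = a₁b₁ᵀ and E₂ = a₂b₂ᵀ: S₀ = 2·E₁ − 2·E₂, S₁ = 2·E₁ + 6·E₂, S₂ = −4·E₂; reading off coefficients, c₁ = [2, 2, 0] and c₂ = [-2, 6, -4].
Hence T = [3, 1, -3] ⊗ [1, -1, 1] ⊗ [2, 2, 0] + [1, 1, -1] ⊗ [3, -1, 3] ⊗ [-2, 6, -4], so rank(T) ≤ 2.
These bounds meet, so rank(T) = 2.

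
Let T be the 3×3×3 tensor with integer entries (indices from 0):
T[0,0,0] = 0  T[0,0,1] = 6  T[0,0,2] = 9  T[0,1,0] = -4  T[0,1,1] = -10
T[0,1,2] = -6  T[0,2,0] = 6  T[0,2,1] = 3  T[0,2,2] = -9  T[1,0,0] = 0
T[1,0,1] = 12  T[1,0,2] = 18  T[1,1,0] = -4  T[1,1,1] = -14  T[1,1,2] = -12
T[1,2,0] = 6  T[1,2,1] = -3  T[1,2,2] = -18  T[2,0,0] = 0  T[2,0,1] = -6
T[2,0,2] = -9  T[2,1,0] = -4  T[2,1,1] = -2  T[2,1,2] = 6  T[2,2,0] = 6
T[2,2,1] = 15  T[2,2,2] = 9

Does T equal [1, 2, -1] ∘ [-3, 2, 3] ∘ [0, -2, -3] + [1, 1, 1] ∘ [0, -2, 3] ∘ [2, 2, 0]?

No

Reconstruct entry (0,1,1) from the claimed factors: Σₗ aₗ[0]bₗ[1]cₗ[1] = (1)·(2)·(-2) + (1)·(-2)·(2) = -8, but T[0,1,1] = -10. The claim is false.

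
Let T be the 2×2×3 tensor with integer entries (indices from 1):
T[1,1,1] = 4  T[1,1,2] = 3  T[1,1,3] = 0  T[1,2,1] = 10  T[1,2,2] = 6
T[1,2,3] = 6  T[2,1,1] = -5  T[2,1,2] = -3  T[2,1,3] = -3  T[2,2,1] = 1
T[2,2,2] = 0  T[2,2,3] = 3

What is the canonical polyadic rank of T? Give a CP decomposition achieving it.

rank(T) = 2

Lower bound: in the mode-3 unfolding of T (rows indexed by k, columns by (i,j)) the 2×2 minor on rows k ∈ {1, 2}, columns (i,j) ∈ {(1,1), (1,2)} is det [[4, 10], [3, 6]] = -6 ≠ 0, so that unfolding has rank ≥ 2 and hence rank(T) ≥ 2 (CP rank is at least every unfolding rank, though it can be larger).
Upper bound: with S_k = T[:,:,k], the two rank-1 terms a₁b₁ᵀ, a₂b₂ᵀ are the rank-1 members of the pencil x·S₁ + y·S₂.
det(x·S₁ + y·S₂) is 54·x² + 63·xy + 18·y² = 9·(3·x + 2·y)(2·x + y), vanishing at (x:y) = (2:-3) and (1:-2).
M₁ = 2·S₁ − 3·S₂ = [[-1, 2], [-1, 2]] = −[1, 1][1, -2]ᵀ and M₂ = S₁ − 2·S₂ = [[-2, -2], [1, 1]] = −[2, -1][1, 1]ᵀ, so take a₁ = [1, 1], b₁ = [1, -2], a₂ = [2, -1], b₂ = [1, 1].
Each slice is an integer combination of E₁ = a₁b₁ᵀ and E₂ = a₂b₂ᵀ: S₁ = −2·E₁ + 3·E₂, S₂ = −E₁ + 2·E₂, S₃ = −2·E₁ + E₂; reading off coefficients, c₁ = [-2, -1, -2] and c₂ = [3, 2, 1].
Hence T = [1, 1] ⊗ [1, -2] ⊗ [-2, -1, -2] + [2, -1] ⊗ [1, 1] ⊗ [3, 2, 1], so rank(T) ≤ 2.
These bounds meet, so rank(T) = 2.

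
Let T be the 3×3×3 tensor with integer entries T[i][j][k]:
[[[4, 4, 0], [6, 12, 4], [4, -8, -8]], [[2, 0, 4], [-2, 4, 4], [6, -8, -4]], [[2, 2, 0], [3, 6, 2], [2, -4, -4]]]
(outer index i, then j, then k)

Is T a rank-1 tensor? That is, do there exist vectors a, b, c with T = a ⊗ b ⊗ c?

No

The mode-3 unfolding of T (rows indexed by k, columns by (i,j) = (0,0), (0,1), (0,2), (1,0), (1,1), (1,2), (2,0), (2,1), (2,2)) is [[4, 6, 4, 2, -2, 6, 2, 3, 2], [4, 12, -8, 0, 4, -8, 2, 6, -4], [0, 4, -8, 4, 4, -4, 0, 2, -4]].
There the 3×3 minor on rows k ∈ {0, 1, 2}, columns (i,j) ∈ {(0,0), (0,1), (1,0)} is det [[4, 6, 2], [4, 12, 0], [0, 4, 4]] = 128 ≠ 0, so this unfolding has rank ≥ 3; CP rank is at least every unfolding rank, so rank(T) ≥ 3.
In particular rank(T) ≥ 3 > 1, so T is not rank-1.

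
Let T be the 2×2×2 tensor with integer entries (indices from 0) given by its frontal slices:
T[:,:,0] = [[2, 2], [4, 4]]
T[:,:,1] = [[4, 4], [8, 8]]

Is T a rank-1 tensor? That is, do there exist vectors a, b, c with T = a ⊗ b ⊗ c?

The mode-1 fibre T[:,0,0] = [2, 4] gives a = [1, 2] (primitive direction); the mode-2 fibre T[0,:,0] = [2, 2] gives b = [1, 1]; then c[k] = T[0,0,k] / (a[0]·b[0]) = [2, 4] / 1 = [2, 4].
Expanding [1, 2] ⊗ [1, 1] ⊗ [2, 4] reproduces all 8 entries of T, so T = [1, 2] ⊗ [1, 1] ⊗ [2, 4] and rank(T) ≤ 1.
Equivalently every frontal slice T[:,:,k] is c[k] times the rank-1 matrix [1, 2] ⊗ [1, 1]. So T has rank 1 (it is nonzero).

Yes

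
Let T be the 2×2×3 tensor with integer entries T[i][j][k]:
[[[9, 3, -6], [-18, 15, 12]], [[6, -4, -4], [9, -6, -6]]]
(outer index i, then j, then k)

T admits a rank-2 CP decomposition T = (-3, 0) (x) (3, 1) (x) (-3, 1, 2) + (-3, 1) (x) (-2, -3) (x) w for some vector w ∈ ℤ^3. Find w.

w = (-3, 2, 2)

Subtract the known terms from T to get the rank-1 residual R = (-3, 1) (x) (-2, -3) (x) w, so R[i,j,k] = a[i]·b[j]·w[k]. Pick indices with nonzero a[0]·b[0] = (-3)·(-2) = 6. Only the fibre through (0,0,·) is needed: R[0,0,:] = T[0,0,:] − Σₗ aₗ[0]bₗ[0]cₗ = [9, 3, -6] − (-3)·(3)·(-3, 1, 2) = [-18, 12, 12]. Then w[k] = R[0,0,k] / 6 for each k, giving w = [-18, 12, 12] / 6 = (-3, 2, 2).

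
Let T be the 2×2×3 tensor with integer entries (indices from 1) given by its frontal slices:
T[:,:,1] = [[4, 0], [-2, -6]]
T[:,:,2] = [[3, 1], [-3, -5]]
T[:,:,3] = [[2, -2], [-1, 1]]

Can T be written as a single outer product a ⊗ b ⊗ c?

No

The mode-3 unfolding of T (rows indexed by k, columns by (i,j) = (1,1), (1,2), (2,1), (2,2)) is [[4, 0, -2, -6], [3, 1, -3, -5], [2, -2, -1, 1]].
There the 3×3 minor on rows k ∈ {1, 2, 3}, columns (i,j) ∈ {(1,1), (1,2), (2,1)} is det [[4, 0, -2], [3, 1, -3], [2, -2, -1]] = -12 ≠ 0, so this unfolding has rank ≥ 3; CP rank is at least every unfolding rank, so rank(T) ≥ 3.
In particular rank(T) ≥ 3 > 1, so T is not rank-1.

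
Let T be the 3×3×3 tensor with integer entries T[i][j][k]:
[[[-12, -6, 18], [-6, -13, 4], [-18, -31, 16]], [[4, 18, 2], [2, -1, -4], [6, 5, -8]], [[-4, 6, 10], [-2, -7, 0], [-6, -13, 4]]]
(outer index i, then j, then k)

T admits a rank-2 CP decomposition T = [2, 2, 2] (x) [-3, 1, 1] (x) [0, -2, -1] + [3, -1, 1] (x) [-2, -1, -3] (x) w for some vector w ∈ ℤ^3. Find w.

Subtract the known terms from T to get the rank-1 residual R = [3, -1, 1] (x) [-2, -1, -3] (x) w, so R[i,j,k] = a[i]·b[j]·w[k]. Pick indices with nonzero a[0]·b[0] = (3)·(-2) = -6. Only the fibre through (0,0,·) is needed: R[0,0,:] = T[0,0,:] − Σₗ aₗ[0]bₗ[0]cₗ = [-12, -6, 18] − (2)·(-3)·[0, -2, -1] = [-12, -18, 12]. Then w[k] = R[0,0,k] / -6 for each k, giving w = [-12, -18, 12] / -6 = [2, 3, -2].

w = [2, 3, -2]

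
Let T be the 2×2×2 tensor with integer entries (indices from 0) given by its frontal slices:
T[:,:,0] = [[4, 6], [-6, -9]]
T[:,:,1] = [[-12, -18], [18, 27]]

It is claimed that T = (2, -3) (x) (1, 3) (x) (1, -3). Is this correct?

Reconstruct entry (0,0,0) from the claimed factors: Σₗ aₗ[0]bₗ[0]cₗ[0] = (2)·(1)·(1) = 2, but T[0,0,0] = 4. The claim is false.

No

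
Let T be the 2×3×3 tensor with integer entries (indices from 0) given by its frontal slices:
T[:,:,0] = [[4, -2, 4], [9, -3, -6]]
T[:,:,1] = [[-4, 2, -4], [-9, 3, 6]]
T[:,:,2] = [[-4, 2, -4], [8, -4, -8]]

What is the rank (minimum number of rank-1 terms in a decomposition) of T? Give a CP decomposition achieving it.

Lower bound: in the mode-2 unfolding of T (rows indexed by j, columns by (i,k)) the 3×3 minor on rows j ∈ {0, 1, 2}, columns (i,k) ∈ {(0,0), (1,0), (1,2)} is det [[4, 9, 8], [-2, -3, -4], [4, -6, -8]] = -96 ≠ 0, so that unfolding has rank ≥ 3 and hence rank(T) ≥ 3 (CP rank is at least every unfolding rank, though it can be larger).
Upper bound: T is a sum of 3 rank-1 terms, T = [0, 1] (x) [1, 1, 2] (x) [1, -1, 0] + [0, 1] (x) [2, -1, -2] (x) [4, -4, 4] + [1, 0] (x) [2, -1, 2] (x) [2, -2, -2] (one valid choice — decompositions are not unique — normalised so each a, b is primitive with positive first nonzero entry; check it by expanding all entries), so rank(T) ≤ 3.
These bounds meet, so rank(T) = 3.

rank(T) = 3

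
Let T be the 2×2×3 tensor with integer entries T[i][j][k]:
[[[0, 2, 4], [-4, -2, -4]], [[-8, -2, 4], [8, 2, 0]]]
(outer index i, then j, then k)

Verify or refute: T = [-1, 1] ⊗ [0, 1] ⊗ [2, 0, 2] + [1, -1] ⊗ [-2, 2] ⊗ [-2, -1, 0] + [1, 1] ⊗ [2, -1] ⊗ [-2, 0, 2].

Reconstruct entrywise from the claimed factors. For example, T[1,1,2] = 0 and Σₗ aₗ[1]bₗ[1]cₗ[2] = (1)·(1)·(2) + (-1)·(2)·(0) + (1)·(-1)·(2) = 0; checking all 12 entries, every one matches. The claim holds.

Yes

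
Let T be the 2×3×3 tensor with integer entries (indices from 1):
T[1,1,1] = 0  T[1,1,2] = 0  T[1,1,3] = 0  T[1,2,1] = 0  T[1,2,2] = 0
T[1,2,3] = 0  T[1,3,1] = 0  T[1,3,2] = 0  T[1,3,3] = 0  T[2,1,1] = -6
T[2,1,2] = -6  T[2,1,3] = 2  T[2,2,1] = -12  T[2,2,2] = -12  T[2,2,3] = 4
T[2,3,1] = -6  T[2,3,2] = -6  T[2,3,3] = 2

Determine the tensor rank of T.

Lower bound: T ≠ 0 (e.g. T[2,1,1] = -6), so rank(T) ≥ 1.
Upper bound: the mode-1 fibre T[:,1,1] = [0, -6] gives a = [0, 1] (primitive direction); the mode-2 fibre T[2,:,1] = [-6, -12, -6] gives b = [1, 2, 1]; then c[k] = T[2,1,k] / (a[2]·b[1]) = [-6, -6, 2] / 1 = [-6, -6, 2].
Expanding [0, 1] ⊗ [1, 2, 1] ⊗ [-6, -6, 2] reproduces all 18 entries of T, so T = [0, 1] ⊗ [1, 2, 1] ⊗ [-6, -6, 2] and rank(T) ≤ 1.
These bounds meet, so rank(T) = 1.

1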